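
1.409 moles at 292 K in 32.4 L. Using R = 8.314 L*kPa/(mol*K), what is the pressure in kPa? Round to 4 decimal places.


PV = nRT, solve for P = nRT / V.
nRT = 1.409 * 8.314 * 292 = 3420.6124
P = 3420.6124 / 32.4
P = 105.57445679 kPa, rounded to 4 dp:

105.5745 kPa


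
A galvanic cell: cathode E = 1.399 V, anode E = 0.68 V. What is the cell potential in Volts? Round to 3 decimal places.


Standard cell potential: E_cell = E_cathode - E_anode.
E_cell = 1.399 - (0.68)
E_cell = 0.719 V, rounded to 3 dp:

0.719 V


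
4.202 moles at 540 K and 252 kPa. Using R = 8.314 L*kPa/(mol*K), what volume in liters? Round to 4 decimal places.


PV = nRT, solve for V = nRT / P.
nRT = 4.202 * 8.314 * 540 = 18865.1311
V = 18865.1311 / 252
V = 74.86163135 L, rounded to 4 dp:

74.8616 L


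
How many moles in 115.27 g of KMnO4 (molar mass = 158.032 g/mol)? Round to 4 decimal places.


n = mass / M
n = 115.27 / 158.032
n = 0.72940923 mol, rounded to 4 dp:

0.7294 mol


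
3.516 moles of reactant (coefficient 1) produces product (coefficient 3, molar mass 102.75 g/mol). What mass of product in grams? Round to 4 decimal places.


Use the coefficient ratio to convert reactant moles to product moles, then multiply by the product's molar mass.
moles_P = moles_R * (coeff_P / coeff_R) = 3.516 * (3/1) = 10.548
mass_P = moles_P * M_P = 10.548 * 102.75
mass_P = 1083.807 g, rounded to 4 dp:

1083.8070 g


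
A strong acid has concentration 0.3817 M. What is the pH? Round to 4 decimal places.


A strong acid dissociates completely, so [H+] equals the given concentration.
pH = -log10([H+]) = -log10(0.3817)
pH = 0.41827784, rounded to 4 dp:

0.4183


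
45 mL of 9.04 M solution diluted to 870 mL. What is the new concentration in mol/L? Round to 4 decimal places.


Dilution: M1*V1 = M2*V2, solve for M2.
M2 = M1*V1 / V2
M2 = 9.04 * 45 / 870
M2 = 406.8 / 870
M2 = 0.46758621 mol/L, rounded to 4 dp:

0.4676 mol/L


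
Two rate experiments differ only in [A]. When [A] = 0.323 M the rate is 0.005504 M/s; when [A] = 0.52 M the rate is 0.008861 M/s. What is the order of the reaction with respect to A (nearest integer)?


Rate is proportional to [A]^n, so rate2/rate1 = ([A]2/[A]1)^n. Take logs to solve for n.
rate2/rate1 = 0.008861 / 0.005504 = 1.6099
[A]2/[A]1 = 0.52 / 0.323 = 1.6099
n = ln(1.6099) / ln(1.6099) = 1.0
Nearest integer order:

1


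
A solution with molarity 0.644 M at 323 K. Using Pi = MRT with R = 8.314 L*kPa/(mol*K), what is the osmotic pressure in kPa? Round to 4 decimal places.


Osmotic pressure (van't Hoff): Pi = M*R*T.
RT = 8.314 * 323 = 2685.422
Pi = 0.644 * 2685.422
Pi = 1729.411768 kPa, rounded to 4 dp:

1729.4118 kPa


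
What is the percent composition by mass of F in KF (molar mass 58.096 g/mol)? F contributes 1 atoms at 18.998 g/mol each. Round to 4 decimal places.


pct = 100 * (n_elem * M_elem) / M_total
mass_contribution = 1 * 18.998 = 18.998 g/mol
pct = 100 * 18.998 / 58.096
pct = 32.70104654 %, rounded to 4 dp:

32.7010 %


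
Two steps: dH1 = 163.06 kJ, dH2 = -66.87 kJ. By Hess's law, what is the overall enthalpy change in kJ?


Hess's law: enthalpy is a state function, so add the step enthalpies.
dH_total = dH1 + dH2 = 163.06 + (-66.87)
dH_total = 96.19 kJ:

96.19 kJ


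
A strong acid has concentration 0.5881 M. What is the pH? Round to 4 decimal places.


A strong acid dissociates completely, so [H+] equals the given concentration.
pH = -log10([H+]) = -log10(0.5881)
pH = 0.23054882, rounded to 4 dp:

0.2305


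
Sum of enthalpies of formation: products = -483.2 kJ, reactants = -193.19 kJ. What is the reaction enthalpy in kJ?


dH_rxn = sum(dH_f products) - sum(dH_f reactants)
dH_rxn = -483.2 - (-193.19)
dH_rxn = -290.01 kJ:

-290.01 kJ


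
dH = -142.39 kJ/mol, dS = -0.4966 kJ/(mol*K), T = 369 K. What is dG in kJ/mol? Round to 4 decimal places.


Gibbs: dG = dH - T*dS (consistent units, dS already in kJ/(mol*K)).
T*dS = 369 * -0.4966 = -183.2454
dG = -142.39 - (-183.2454)
dG = 40.8554 kJ/mol, rounded to 4 dp:

40.8554 kJ/mol


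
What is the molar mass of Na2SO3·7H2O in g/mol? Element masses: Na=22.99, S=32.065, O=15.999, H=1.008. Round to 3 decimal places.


M = sum(count * atomic_mass) over atoms.
M = 2*22.99 + 1*32.065 + 10*15.999 + 14*1.008
M = 45.98 + 32.065 + 159.99 + 14.112
M = 252.147 g/mol, rounded to 3 dp:

252.147 g/mol


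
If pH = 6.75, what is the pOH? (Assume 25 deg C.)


At 25 deg C, pH + pOH = 14.
pOH = 14 - pH = 14 - 6.75
pOH = 7.25:

7.25


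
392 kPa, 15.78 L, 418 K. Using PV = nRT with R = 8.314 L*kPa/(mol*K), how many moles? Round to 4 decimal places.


PV = nRT, solve for n = PV / (RT).
PV = 392 * 15.78 = 6185.76
RT = 8.314 * 418 = 3475.252
n = 6185.76 / 3475.252
n = 1.77994574 mol, rounded to 4 dp:

1.7799 mol


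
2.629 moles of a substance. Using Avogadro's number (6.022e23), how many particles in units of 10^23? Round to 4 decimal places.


N = n * NA, then divide by 1e23 for the requested units.
N / 1e23 = n * 6.022
N / 1e23 = 2.629 * 6.022
N / 1e23 = 15.831838, rounded to 4 dp:

15.8318


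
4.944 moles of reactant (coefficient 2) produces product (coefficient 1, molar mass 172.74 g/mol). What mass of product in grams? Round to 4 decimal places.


Use the coefficient ratio to convert reactant moles to product moles, then multiply by the product's molar mass.
moles_P = moles_R * (coeff_P / coeff_R) = 4.944 * (1/2) = 2.472
mass_P = moles_P * M_P = 2.472 * 172.74
mass_P = 427.01328 g, rounded to 4 dp:

427.0133 g


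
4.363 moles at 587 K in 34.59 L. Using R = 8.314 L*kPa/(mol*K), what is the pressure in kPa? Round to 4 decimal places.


PV = nRT, solve for P = nRT / V.
nRT = 4.363 * 8.314 * 587 = 21292.8274
P = 21292.8274 / 34.59
P = 615.57754842 kPa, rounded to 4 dp:

615.5775 kPa


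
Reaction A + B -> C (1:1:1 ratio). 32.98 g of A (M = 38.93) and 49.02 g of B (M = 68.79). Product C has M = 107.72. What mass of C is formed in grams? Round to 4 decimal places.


Find moles of each reactant; the smaller value is the limiting reagent in a 1:1:1 reaction, so moles_C equals moles of the limiter.
n_A = mass_A / M_A = 32.98 / 38.93 = 0.847162 mol
n_B = mass_B / M_B = 49.02 / 68.79 = 0.712604 mol
Limiting reagent: B (smaller), n_limiting = 0.712604 mol
mass_C = n_limiting * M_C = 0.712604 * 107.72
mass_C = 76.76170288 g, rounded to 4 dp:

76.7617 g


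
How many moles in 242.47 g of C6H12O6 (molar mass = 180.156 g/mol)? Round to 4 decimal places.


n = mass / M
n = 242.47 / 180.156
n = 1.34588912 mol, rounded to 4 dp:

1.3459 mol


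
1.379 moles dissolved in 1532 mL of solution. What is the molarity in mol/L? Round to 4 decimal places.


Convert volume to liters: V_L = V_mL / 1000.
V_L = 1532 / 1000 = 1.532 L
M = n / V_L = 1.379 / 1.532
M = 0.90013055 mol/L, rounded to 4 dp:

0.9001 mol/L


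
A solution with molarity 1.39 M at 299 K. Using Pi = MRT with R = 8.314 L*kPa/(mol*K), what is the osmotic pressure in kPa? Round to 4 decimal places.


Osmotic pressure (van't Hoff): Pi = M*R*T.
RT = 8.314 * 299 = 2485.886
Pi = 1.39 * 2485.886
Pi = 3455.38154 kPa, rounded to 4 dp:

3455.3815 kPa


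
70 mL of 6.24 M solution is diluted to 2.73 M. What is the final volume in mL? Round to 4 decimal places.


Dilution: M1*V1 = M2*V2, solve for V2.
V2 = M1*V1 / M2
V2 = 6.24 * 70 / 2.73
V2 = 436.8 / 2.73
V2 = 160.0 mL, rounded to 4 dp:

160.0000 mL


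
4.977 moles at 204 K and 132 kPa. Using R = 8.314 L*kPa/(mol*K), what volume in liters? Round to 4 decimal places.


PV = nRT, solve for V = nRT / P.
nRT = 4.977 * 8.314 * 204 = 8441.2707
V = 8441.2707 / 132
V = 63.94902045 L, rounded to 4 dp:

63.9490 L


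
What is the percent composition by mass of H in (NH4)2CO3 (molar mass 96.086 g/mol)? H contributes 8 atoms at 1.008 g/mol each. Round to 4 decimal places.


pct = 100 * (n_elem * M_elem) / M_total
mass_contribution = 8 * 1.008 = 8.064 g/mol
pct = 100 * 8.064 / 96.086
pct = 8.39248174 %, rounded to 4 dp:

8.3925 %


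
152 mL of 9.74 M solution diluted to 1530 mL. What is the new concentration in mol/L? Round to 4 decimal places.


Dilution: M1*V1 = M2*V2, solve for M2.
M2 = M1*V1 / V2
M2 = 9.74 * 152 / 1530
M2 = 1480.48 / 1530
M2 = 0.96763399 mol/L, rounded to 4 dp:

0.9676 mol/L


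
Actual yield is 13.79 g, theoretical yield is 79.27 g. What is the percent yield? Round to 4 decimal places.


% yield = 100 * actual / theoretical
% yield = 100 * 13.79 / 79.27
% yield = 17.3962407 %, rounded to 4 dp:

17.3962 %


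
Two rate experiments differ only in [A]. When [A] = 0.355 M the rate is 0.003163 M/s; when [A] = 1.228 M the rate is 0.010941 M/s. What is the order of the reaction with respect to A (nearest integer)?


Rate is proportional to [A]^n, so rate2/rate1 = ([A]2/[A]1)^n. Take logs to solve for n.
rate2/rate1 = 0.010941 / 0.003163 = 3.4591
[A]2/[A]1 = 1.228 / 0.355 = 3.4592
n = ln(3.4591) / ln(3.4592) = 1.0
Nearest integer order:

1


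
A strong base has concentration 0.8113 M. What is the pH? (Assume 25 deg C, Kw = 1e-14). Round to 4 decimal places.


A strong base dissociates completely, so [OH-] equals the given concentration.
pOH = -log10([OH-]) = -log10(0.8113) = 0.090819
pH = 14 - pOH = 14 - 0.090819
pH = 13.909181, rounded to 4 dp:

13.9092


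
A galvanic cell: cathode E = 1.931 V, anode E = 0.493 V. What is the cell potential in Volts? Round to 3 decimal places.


Standard cell potential: E_cell = E_cathode - E_anode.
E_cell = 1.931 - (0.493)
E_cell = 1.438 V, rounded to 3 dp:

1.438 V


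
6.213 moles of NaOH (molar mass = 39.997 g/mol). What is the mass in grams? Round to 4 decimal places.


mass = n * M
mass = 6.213 * 39.997
mass = 248.501361 g, rounded to 4 dp:

248.5014 g


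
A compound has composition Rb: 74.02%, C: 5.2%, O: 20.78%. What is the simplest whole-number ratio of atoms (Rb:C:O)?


Assume 100 g of compound, divide each mass% by atomic mass to get moles, then normalize by the smallest to get a raw atom ratio.
Moles per 100 g: Rb: 74.02/85.468 = 0.8661, C: 5.2/12.011 = 0.4329, O: 20.78/15.999 = 1.2988
Raw ratio (divide by min = 0.4329): Rb: 2.0, C: 1.0, O: 3.0
Multiply by 1 to clear fractions: Rb: 2.0 ~= 2, C: 1.0 ~= 1, O: 3.0 ~= 3
Reduce by GCD to get the simplest whole-number ratio:

2:1:3


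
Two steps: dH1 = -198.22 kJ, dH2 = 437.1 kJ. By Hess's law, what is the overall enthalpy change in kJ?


Hess's law: enthalpy is a state function, so add the step enthalpies.
dH_total = dH1 + dH2 = -198.22 + (437.1)
dH_total = 238.88 kJ:

238.88 kJ


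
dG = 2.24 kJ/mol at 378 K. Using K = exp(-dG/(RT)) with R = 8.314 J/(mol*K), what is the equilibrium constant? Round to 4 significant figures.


dG is in kJ/mol; multiply by 1000 to match R in J/(mol*K).
RT = 8.314 * 378 = 3142.692 J/mol
exponent = -dG*1000 / (RT) = -(2.24*1000) / 3142.692 = -0.71276473
K = exp(-0.71276473)
K = 0.49028681, rounded to 4 significant figures:

0.4903


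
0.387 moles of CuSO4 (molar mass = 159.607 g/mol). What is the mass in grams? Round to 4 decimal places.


mass = n * M
mass = 0.387 * 159.607
mass = 61.767909 g, rounded to 4 dp:

61.7679 g


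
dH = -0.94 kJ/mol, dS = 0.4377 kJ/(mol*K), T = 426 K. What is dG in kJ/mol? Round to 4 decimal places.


Gibbs: dG = dH - T*dS (consistent units, dS already in kJ/(mol*K)).
T*dS = 426 * 0.4377 = 186.4602
dG = -0.94 - (186.4602)
dG = -187.4002 kJ/mol, rounded to 4 dp:

-187.4002 kJ/mol


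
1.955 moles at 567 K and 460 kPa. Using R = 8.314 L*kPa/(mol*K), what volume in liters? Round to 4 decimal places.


PV = nRT, solve for V = nRT / P.
nRT = 1.955 * 8.314 * 567 = 9215.9443
V = 9215.9443 / 460
V = 20.03466152 L, rounded to 4 dp:

20.0347 L


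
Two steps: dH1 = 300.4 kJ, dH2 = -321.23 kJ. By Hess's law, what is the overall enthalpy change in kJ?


Hess's law: enthalpy is a state function, so add the step enthalpies.
dH_total = dH1 + dH2 = 300.4 + (-321.23)
dH_total = -20.83 kJ:

-20.83 kJ


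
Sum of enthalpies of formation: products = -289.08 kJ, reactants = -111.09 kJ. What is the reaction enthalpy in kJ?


dH_rxn = sum(dH_f products) - sum(dH_f reactants)
dH_rxn = -289.08 - (-111.09)
dH_rxn = -177.99 kJ:

-177.99 kJ


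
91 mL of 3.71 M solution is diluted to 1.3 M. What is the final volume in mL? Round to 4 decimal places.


Dilution: M1*V1 = M2*V2, solve for V2.
V2 = M1*V1 / M2
V2 = 3.71 * 91 / 1.3
V2 = 337.61 / 1.3
V2 = 259.7 mL, rounded to 4 dp:

259.7000 mL


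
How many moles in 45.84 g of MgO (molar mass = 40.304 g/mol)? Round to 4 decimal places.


n = mass / M
n = 45.84 / 40.304
n = 1.13735609 mol, rounded to 4 dp:

1.1374 mol


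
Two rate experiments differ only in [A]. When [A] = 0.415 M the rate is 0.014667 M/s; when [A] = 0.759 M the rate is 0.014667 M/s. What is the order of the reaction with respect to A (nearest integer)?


Rate is proportional to [A]^n, so rate2/rate1 = ([A]2/[A]1)^n. Take logs to solve for n.
rate2/rate1 = 0.014667 / 0.014667 = 1.0
[A]2/[A]1 = 0.759 / 0.415 = 1.8289
n = ln(1.0) / ln(1.8289) = 0.0
Nearest integer order:

0


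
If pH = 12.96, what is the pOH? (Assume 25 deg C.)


At 25 deg C, pH + pOH = 14.
pOH = 14 - pH = 14 - 12.96
pOH = 1.04:

1.04


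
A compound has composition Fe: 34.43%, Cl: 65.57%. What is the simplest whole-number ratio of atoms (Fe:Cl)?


Assume 100 g of compound, divide each mass% by atomic mass to get moles, then normalize by the smallest to get a raw atom ratio.
Moles per 100 g: Fe: 34.43/55.845 = 0.6165, Cl: 65.57/35.453 = 1.8495
Raw ratio (divide by min = 0.6165): Fe: 1.0, Cl: 3.0
Multiply by 1 to clear fractions: Fe: 1.0 ~= 1, Cl: 3.0 ~= 3
Reduce by GCD to get the simplest whole-number ratio:

1:3


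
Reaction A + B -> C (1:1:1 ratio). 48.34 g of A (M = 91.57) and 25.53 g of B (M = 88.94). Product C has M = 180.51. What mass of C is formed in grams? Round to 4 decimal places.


Find moles of each reactant; the smaller value is the limiting reagent in a 1:1:1 reaction, so moles_C equals moles of the limiter.
n_A = mass_A / M_A = 48.34 / 91.57 = 0.527902 mol
n_B = mass_B / M_B = 25.53 / 88.94 = 0.287047 mol
Limiting reagent: B (smaller), n_limiting = 0.287047 mol
mass_C = n_limiting * M_C = 0.287047 * 180.51
mass_C = 51.81485397 g, rounded to 4 dp:

51.8149 g


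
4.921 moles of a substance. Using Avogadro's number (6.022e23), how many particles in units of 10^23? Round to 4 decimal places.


N = n * NA, then divide by 1e23 for the requested units.
N / 1e23 = n * 6.022
N / 1e23 = 4.921 * 6.022
N / 1e23 = 29.634262, rounded to 4 dp:

29.6343


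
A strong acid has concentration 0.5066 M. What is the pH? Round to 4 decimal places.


A strong acid dissociates completely, so [H+] equals the given concentration.
pH = -log10([H+]) = -log10(0.5066)
pH = 0.29533481, rounded to 4 dp:

0.2953


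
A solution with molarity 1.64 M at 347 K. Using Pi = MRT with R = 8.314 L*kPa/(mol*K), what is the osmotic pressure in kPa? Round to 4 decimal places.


Osmotic pressure (van't Hoff): Pi = M*R*T.
RT = 8.314 * 347 = 2884.958
Pi = 1.64 * 2884.958
Pi = 4731.33112 kPa, rounded to 4 dp:

4731.3311 kPa


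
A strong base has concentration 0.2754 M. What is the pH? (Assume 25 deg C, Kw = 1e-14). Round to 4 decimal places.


A strong base dissociates completely, so [OH-] equals the given concentration.
pOH = -log10([OH-]) = -log10(0.2754) = 0.560036
pH = 14 - pOH = 14 - 0.560036
pH = 13.439964, rounded to 4 dp:

13.4400


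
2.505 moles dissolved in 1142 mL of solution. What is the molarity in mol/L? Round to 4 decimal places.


Convert volume to liters: V_L = V_mL / 1000.
V_L = 1142 / 1000 = 1.142 L
M = n / V_L = 2.505 / 1.142
M = 2.19352014 mol/L, rounded to 4 dp:

2.1935 mol/L


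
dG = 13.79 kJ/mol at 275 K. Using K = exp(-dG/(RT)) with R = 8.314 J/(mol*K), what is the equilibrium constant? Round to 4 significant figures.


dG is in kJ/mol; multiply by 1000 to match R in J/(mol*K).
RT = 8.314 * 275 = 2286.35 J/mol
exponent = -dG*1000 / (RT) = -(13.79*1000) / 2286.35 = -6.0314475
K = exp(-6.0314475)
K = 0.0024020145, rounded to 4 significant figures:

0.002402


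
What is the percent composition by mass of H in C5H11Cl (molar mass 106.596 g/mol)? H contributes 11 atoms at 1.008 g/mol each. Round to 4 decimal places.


pct = 100 * (n_elem * M_elem) / M_total
mass_contribution = 11 * 1.008 = 11.088 g/mol
pct = 100 * 11.088 / 106.596
pct = 10.40189125 %, rounded to 4 dp:

10.4019 %


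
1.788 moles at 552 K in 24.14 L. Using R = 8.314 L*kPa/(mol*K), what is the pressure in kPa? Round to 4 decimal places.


PV = nRT, solve for P = nRT / V.
nRT = 1.788 * 8.314 * 552 = 8205.7185
P = 8205.7185 / 24.14
P = 339.92205882 kPa, rounded to 4 dp:

339.9221 kPa


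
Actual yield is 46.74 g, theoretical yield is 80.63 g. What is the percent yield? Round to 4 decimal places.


% yield = 100 * actual / theoretical
% yield = 100 * 46.74 / 80.63
% yield = 57.96849808 %, rounded to 4 dp:

57.9685 %


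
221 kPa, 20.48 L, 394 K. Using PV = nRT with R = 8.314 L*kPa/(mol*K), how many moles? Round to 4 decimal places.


PV = nRT, solve for n = PV / (RT).
PV = 221 * 20.48 = 4526.08
RT = 8.314 * 394 = 3275.716
n = 4526.08 / 3275.716
n = 1.38170708 mol, rounded to 4 dp:

1.3817 mol


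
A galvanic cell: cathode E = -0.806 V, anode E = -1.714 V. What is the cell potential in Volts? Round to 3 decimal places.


Standard cell potential: E_cell = E_cathode - E_anode.
E_cell = -0.806 - (-1.714)
E_cell = 0.908 V, rounded to 3 dp:

0.908 V


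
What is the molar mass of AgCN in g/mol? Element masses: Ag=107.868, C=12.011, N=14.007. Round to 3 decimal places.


M = sum(count * atomic_mass) over atoms.
M = 1*107.868 + 1*12.011 + 1*14.007
M = 107.868 + 12.011 + 14.007
M = 133.886 g/mol, rounded to 3 dp:

133.886 g/mol


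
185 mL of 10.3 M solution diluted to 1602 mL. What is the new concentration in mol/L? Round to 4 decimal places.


Dilution: M1*V1 = M2*V2, solve for M2.
M2 = M1*V1 / V2
M2 = 10.3 * 185 / 1602
M2 = 1905.5 / 1602
M2 = 1.18945069 mol/L, rounded to 4 dp:

1.1895 mol/L


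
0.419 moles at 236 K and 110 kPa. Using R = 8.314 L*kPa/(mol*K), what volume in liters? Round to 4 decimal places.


PV = nRT, solve for V = nRT / P.
nRT = 0.419 * 8.314 * 236 = 822.1216
V = 822.1216 / 110
V = 7.47383273 L, rounded to 4 dp:

7.4738 L


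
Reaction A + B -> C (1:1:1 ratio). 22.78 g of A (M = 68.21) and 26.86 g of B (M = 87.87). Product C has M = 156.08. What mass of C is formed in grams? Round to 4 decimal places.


Find moles of each reactant; the smaller value is the limiting reagent in a 1:1:1 reaction, so moles_C equals moles of the limiter.
n_A = mass_A / M_A = 22.78 / 68.21 = 0.333969 mol
n_B = mass_B / M_B = 26.86 / 87.87 = 0.305679 mol
Limiting reagent: B (smaller), n_limiting = 0.305679 mol
mass_C = n_limiting * M_C = 0.305679 * 156.08
mass_C = 47.71037832 g, rounded to 4 dp:

47.7104 g


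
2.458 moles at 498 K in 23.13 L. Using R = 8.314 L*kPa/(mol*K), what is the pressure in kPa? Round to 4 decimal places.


PV = nRT, solve for P = nRT / V.
nRT = 2.458 * 8.314 * 498 = 10177.0344
P = 10177.0344 / 23.13
P = 439.99284047 kPa, rounded to 4 dp:

439.9928 kPa


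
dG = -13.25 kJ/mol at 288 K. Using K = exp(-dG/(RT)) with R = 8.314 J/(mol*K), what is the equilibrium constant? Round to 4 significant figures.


dG is in kJ/mol; multiply by 1000 to match R in J/(mol*K).
RT = 8.314 * 288 = 2394.432 J/mol
exponent = -dG*1000 / (RT) = -(-13.25*1000) / 2394.432 = 5.53367145
K = exp(5.53367145)
K = 253.07135, rounded to 4 significant figures:

253.1


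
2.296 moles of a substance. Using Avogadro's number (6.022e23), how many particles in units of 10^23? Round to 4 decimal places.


N = n * NA, then divide by 1e23 for the requested units.
N / 1e23 = n * 6.022
N / 1e23 = 2.296 * 6.022
N / 1e23 = 13.826512, rounded to 4 dp:

13.8265


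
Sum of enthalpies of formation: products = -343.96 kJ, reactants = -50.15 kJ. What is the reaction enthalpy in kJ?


dH_rxn = sum(dH_f products) - sum(dH_f reactants)
dH_rxn = -343.96 - (-50.15)
dH_rxn = -293.81 kJ:

-293.81 kJ


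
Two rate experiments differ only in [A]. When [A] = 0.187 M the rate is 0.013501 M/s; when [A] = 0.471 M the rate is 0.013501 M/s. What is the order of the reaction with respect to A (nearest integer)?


Rate is proportional to [A]^n, so rate2/rate1 = ([A]2/[A]1)^n. Take logs to solve for n.
rate2/rate1 = 0.013501 / 0.013501 = 1.0
[A]2/[A]1 = 0.471 / 0.187 = 2.5187
n = ln(1.0) / ln(2.5187) = 0.0
Nearest integer order:

0


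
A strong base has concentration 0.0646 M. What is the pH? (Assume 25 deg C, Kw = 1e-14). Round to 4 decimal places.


A strong base dissociates completely, so [OH-] equals the given concentration.
pOH = -log10([OH-]) = -log10(0.0646) = 1.189767
pH = 14 - pOH = 14 - 1.189767
pH = 12.810233, rounded to 4 dp:

12.8102


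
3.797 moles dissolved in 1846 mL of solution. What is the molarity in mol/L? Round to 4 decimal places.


Convert volume to liters: V_L = V_mL / 1000.
V_L = 1846 / 1000 = 1.846 L
M = n / V_L = 3.797 / 1.846
M = 2.05687974 mol/L, rounded to 4 dp:

2.0569 mol/L


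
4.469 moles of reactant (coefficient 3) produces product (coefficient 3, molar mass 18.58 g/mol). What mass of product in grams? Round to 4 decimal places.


Use the coefficient ratio to convert reactant moles to product moles, then multiply by the product's molar mass.
moles_P = moles_R * (coeff_P / coeff_R) = 4.469 * (3/3) = 4.469
mass_P = moles_P * M_P = 4.469 * 18.58
mass_P = 83.03402 g, rounded to 4 dp:

83.0340 g


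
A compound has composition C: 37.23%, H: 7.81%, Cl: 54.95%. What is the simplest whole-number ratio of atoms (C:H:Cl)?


Assume 100 g of compound, divide each mass% by atomic mass to get moles, then normalize by the smallest to get a raw atom ratio.
Moles per 100 g: C: 37.23/12.011 = 3.0997, H: 7.81/1.008 = 7.748, Cl: 54.95/35.453 = 1.5499
Raw ratio (divide by min = 1.5499): C: 2.0, H: 4.999, Cl: 1.0
Multiply by 1 to clear fractions: C: 2.0 ~= 2, H: 4.999 ~= 5, Cl: 1.0 ~= 1
Reduce by GCD to get the simplest whole-number ratio:

2:5:1


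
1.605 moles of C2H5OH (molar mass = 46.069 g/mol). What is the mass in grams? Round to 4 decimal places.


mass = n * M
mass = 1.605 * 46.069
mass = 73.940745 g, rounded to 4 dp:

73.9407 g


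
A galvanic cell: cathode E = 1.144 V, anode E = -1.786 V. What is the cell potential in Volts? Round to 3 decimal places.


Standard cell potential: E_cell = E_cathode - E_anode.
E_cell = 1.144 - (-1.786)
E_cell = 2.93 V, rounded to 3 dp:

2.930 V


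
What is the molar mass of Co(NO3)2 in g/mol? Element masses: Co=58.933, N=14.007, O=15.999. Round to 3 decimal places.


M = sum(count * atomic_mass) over atoms.
M = 1*58.933 + 2*14.007 + 6*15.999
M = 58.933 + 28.014 + 95.994
M = 182.941 g/mol, rounded to 3 dp:

182.941 g/mol


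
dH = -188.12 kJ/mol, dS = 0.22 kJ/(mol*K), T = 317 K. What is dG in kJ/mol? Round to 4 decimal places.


Gibbs: dG = dH - T*dS (consistent units, dS already in kJ/(mol*K)).
T*dS = 317 * 0.22 = 69.74
dG = -188.12 - (69.74)
dG = -257.86 kJ/mol, rounded to 4 dp:

-257.8600 kJ/mol


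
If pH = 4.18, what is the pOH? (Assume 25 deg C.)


At 25 deg C, pH + pOH = 14.
pOH = 14 - pH = 14 - 4.18
pOH = 9.82:

9.82


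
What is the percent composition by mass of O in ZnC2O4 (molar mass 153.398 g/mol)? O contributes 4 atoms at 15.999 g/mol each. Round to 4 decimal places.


pct = 100 * (n_elem * M_elem) / M_total
mass_contribution = 4 * 15.999 = 63.996 g/mol
pct = 100 * 63.996 / 153.398
pct = 41.71892724 %, rounded to 4 dp:

41.7189 %


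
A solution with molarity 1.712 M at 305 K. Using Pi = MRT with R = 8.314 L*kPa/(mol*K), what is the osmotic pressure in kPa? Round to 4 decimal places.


Osmotic pressure (van't Hoff): Pi = M*R*T.
RT = 8.314 * 305 = 2535.77
Pi = 1.712 * 2535.77
Pi = 4341.23824 kPa, rounded to 4 dp:

4341.2382 kPa


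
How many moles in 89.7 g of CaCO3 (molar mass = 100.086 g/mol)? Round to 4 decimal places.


n = mass / M
n = 89.7 / 100.086
n = 0.89622924 mol, rounded to 4 dp:

0.8962 mol


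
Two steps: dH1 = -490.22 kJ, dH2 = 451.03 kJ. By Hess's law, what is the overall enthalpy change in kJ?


Hess's law: enthalpy is a state function, so add the step enthalpies.
dH_total = dH1 + dH2 = -490.22 + (451.03)
dH_total = -39.19 kJ:

-39.19 kJ


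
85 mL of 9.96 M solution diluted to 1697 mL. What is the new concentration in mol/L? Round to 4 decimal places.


Dilution: M1*V1 = M2*V2, solve for M2.
M2 = M1*V1 / V2
M2 = 9.96 * 85 / 1697
M2 = 846.6 / 1697
M2 = 0.49888038 mol/L, rounded to 4 dp:

0.4989 mol/L


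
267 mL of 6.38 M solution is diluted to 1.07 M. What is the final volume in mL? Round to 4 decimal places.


Dilution: M1*V1 = M2*V2, solve for V2.
V2 = M1*V1 / M2
V2 = 6.38 * 267 / 1.07
V2 = 1703.46 / 1.07
V2 = 1592.01869159 mL, rounded to 4 dp:

1592.0187 mL


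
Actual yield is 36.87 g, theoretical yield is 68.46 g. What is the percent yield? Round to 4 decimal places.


% yield = 100 * actual / theoretical
% yield = 100 * 36.87 / 68.46
% yield = 53.85626643 %, rounded to 4 dp:

53.8563 %


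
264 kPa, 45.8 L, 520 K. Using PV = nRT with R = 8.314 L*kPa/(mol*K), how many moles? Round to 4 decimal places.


PV = nRT, solve for n = PV / (RT).
PV = 264 * 45.8 = 12091.2
RT = 8.314 * 520 = 4323.28
n = 12091.2 / 4323.28
n = 2.79676542 mol, rounded to 4 dp:

2.7968 mol


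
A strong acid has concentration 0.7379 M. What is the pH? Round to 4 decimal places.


A strong acid dissociates completely, so [H+] equals the given concentration.
pH = -log10([H+]) = -log10(0.7379)
pH = 0.13200249, rounded to 4 dp:

0.1320


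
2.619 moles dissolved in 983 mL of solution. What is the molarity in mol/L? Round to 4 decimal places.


Convert volume to liters: V_L = V_mL / 1000.
V_L = 983 / 1000 = 0.983 L
M = n / V_L = 2.619 / 0.983
M = 2.66429298 mol/L, rounded to 4 dp:

2.6643 mol/L


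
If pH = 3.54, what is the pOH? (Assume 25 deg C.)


At 25 deg C, pH + pOH = 14.
pOH = 14 - pH = 14 - 3.54
pOH = 10.46:

10.46


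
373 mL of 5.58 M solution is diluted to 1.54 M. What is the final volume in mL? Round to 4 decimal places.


Dilution: M1*V1 = M2*V2, solve for V2.
V2 = M1*V1 / M2
V2 = 5.58 * 373 / 1.54
V2 = 2081.34 / 1.54
V2 = 1351.51948052 mL, rounded to 4 dp:

1351.5195 mL


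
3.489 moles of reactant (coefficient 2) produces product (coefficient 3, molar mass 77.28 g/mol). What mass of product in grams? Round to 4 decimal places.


Use the coefficient ratio to convert reactant moles to product moles, then multiply by the product's molar mass.
moles_P = moles_R * (coeff_P / coeff_R) = 3.489 * (3/2) = 5.2335
mass_P = moles_P * M_P = 5.2335 * 77.28
mass_P = 404.44488 g, rounded to 4 dp:

404.4449 g


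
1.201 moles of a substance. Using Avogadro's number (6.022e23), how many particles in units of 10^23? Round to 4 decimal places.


N = n * NA, then divide by 1e23 for the requested units.
N / 1e23 = n * 6.022
N / 1e23 = 1.201 * 6.022
N / 1e23 = 7.232422, rounded to 4 dp:

7.2324


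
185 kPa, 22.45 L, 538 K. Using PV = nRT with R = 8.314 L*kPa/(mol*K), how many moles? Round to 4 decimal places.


PV = nRT, solve for n = PV / (RT).
PV = 185 * 22.45 = 4153.25
RT = 8.314 * 538 = 4472.932
n = 4153.25 / 4472.932
n = 0.92852965 mol, rounded to 4 dp:

0.9285 mol


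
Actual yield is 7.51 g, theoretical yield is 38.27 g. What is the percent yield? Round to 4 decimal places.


% yield = 100 * actual / theoretical
% yield = 100 * 7.51 / 38.27
% yield = 19.62372616 %, rounded to 4 dp:

19.6237 %


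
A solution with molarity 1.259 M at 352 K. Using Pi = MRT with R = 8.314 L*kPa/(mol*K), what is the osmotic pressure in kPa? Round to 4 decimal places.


Osmotic pressure (van't Hoff): Pi = M*R*T.
RT = 8.314 * 352 = 2926.528
Pi = 1.259 * 2926.528
Pi = 3684.498752 kPa, rounded to 4 dp:

3684.4988 kPa


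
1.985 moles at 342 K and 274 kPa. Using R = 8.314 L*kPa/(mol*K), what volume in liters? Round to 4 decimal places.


PV = nRT, solve for V = nRT / P.
nRT = 1.985 * 8.314 * 342 = 5644.1252
V = 5644.1252 / 274
V = 20.59899708 L, rounded to 4 dp:

20.5990 L


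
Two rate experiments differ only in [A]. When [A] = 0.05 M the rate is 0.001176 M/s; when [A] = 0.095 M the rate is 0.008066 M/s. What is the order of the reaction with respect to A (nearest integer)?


Rate is proportional to [A]^n, so rate2/rate1 = ([A]2/[A]1)^n. Take logs to solve for n.
rate2/rate1 = 0.008066 / 0.001176 = 6.8588
[A]2/[A]1 = 0.095 / 0.05 = 1.9
n = ln(6.8588) / ln(1.9) = 3.0
Nearest integer order:

3


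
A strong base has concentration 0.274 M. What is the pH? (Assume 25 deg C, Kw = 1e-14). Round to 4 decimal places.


A strong base dissociates completely, so [OH-] equals the given concentration.
pOH = -log10([OH-]) = -log10(0.274) = 0.562249
pH = 14 - pOH = 14 - 0.562249
pH = 13.437751, rounded to 4 dp:

13.4378


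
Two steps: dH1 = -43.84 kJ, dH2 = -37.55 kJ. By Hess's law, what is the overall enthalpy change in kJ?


Hess's law: enthalpy is a state function, so add the step enthalpies.
dH_total = dH1 + dH2 = -43.84 + (-37.55)
dH_total = -81.39 kJ:

-81.39 kJ


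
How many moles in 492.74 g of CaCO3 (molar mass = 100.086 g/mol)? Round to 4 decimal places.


n = mass / M
n = 492.74 / 100.086
n = 4.92316608 mol, rounded to 4 dp:

4.9232 mol


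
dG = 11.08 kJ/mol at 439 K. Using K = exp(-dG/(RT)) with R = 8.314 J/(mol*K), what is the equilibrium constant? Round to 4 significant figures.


dG is in kJ/mol; multiply by 1000 to match R in J/(mol*K).
RT = 8.314 * 439 = 3649.846 J/mol
exponent = -dG*1000 / (RT) = -(11.08*1000) / 3649.846 = -3.03574452
K = exp(-3.03574452)
K = 0.048038884, rounded to 4 significant figures:

0.04804


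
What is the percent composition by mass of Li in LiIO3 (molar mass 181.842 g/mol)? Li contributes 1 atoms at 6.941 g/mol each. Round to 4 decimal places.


pct = 100 * (n_elem * M_elem) / M_total
mass_contribution = 1 * 6.941 = 6.941 g/mol
pct = 100 * 6.941 / 181.842
pct = 3.81704997 %, rounded to 4 dp:

3.8170 %


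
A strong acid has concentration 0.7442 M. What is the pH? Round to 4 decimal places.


A strong acid dissociates completely, so [H+] equals the given concentration.
pH = -log10([H+]) = -log10(0.7442)
pH = 0.12831033, rounded to 4 dp:

0.1283


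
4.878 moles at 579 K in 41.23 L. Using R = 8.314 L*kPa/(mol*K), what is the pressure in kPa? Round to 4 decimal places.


PV = nRT, solve for P = nRT / V.
nRT = 4.878 * 8.314 * 579 = 23481.7457
P = 23481.7457 / 41.23
P = 569.53057725 kPa, rounded to 4 dp:

569.5306 kPa


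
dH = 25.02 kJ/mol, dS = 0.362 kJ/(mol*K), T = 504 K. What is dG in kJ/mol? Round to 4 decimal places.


Gibbs: dG = dH - T*dS (consistent units, dS already in kJ/(mol*K)).
T*dS = 504 * 0.362 = 182.448
dG = 25.02 - (182.448)
dG = -157.428 kJ/mol, rounded to 4 dp:

-157.4280 kJ/mol


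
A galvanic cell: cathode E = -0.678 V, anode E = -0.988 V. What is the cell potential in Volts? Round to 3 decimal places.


Standard cell potential: E_cell = E_cathode - E_anode.
E_cell = -0.678 - (-0.988)
E_cell = 0.31 V, rounded to 3 dp:

0.310 V


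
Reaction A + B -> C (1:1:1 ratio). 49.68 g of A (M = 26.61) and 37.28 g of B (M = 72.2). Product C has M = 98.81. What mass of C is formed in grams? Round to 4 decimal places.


Find moles of each reactant; the smaller value is the limiting reagent in a 1:1:1 reaction, so moles_C equals moles of the limiter.
n_A = mass_A / M_A = 49.68 / 26.61 = 1.866967 mol
n_B = mass_B / M_B = 37.28 / 72.2 = 0.516343 mol
Limiting reagent: B (smaller), n_limiting = 0.516343 mol
mass_C = n_limiting * M_C = 0.516343 * 98.81
mass_C = 51.01985183 g, rounded to 4 dp:

51.0199 g


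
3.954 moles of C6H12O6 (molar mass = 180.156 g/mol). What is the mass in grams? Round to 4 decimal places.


mass = n * M
mass = 3.954 * 180.156
mass = 712.336824 g, rounded to 4 dp:

712.3368 g


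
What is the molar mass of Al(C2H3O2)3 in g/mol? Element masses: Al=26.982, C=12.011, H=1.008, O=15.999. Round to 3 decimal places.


M = sum(count * atomic_mass) over atoms.
M = 1*26.982 + 6*12.011 + 9*1.008 + 6*15.999
M = 26.982 + 72.066 + 9.072 + 95.994
M = 204.114 g/mol, rounded to 3 dp:

204.114 g/mol


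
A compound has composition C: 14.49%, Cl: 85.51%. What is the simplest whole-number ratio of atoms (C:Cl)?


Assume 100 g of compound, divide each mass% by atomic mass to get moles, then normalize by the smallest to get a raw atom ratio.
Moles per 100 g: C: 14.49/12.011 = 1.2064, Cl: 85.51/35.453 = 2.4119
Raw ratio (divide by min = 1.2064): C: 1.0, Cl: 1.999
Multiply by 1 to clear fractions: C: 1.0 ~= 1, Cl: 1.999 ~= 2
Reduce by GCD to get the simplest whole-number ratio:

1:2


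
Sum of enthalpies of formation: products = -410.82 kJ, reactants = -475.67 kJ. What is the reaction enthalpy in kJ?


dH_rxn = sum(dH_f products) - sum(dH_f reactants)
dH_rxn = -410.82 - (-475.67)
dH_rxn = 64.85 kJ:

64.85 kJ


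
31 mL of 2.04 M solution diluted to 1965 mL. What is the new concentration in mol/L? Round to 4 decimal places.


Dilution: M1*V1 = M2*V2, solve for M2.
M2 = M1*V1 / V2
M2 = 2.04 * 31 / 1965
M2 = 63.24 / 1965
M2 = 0.03218321 mol/L, rounded to 4 dp:

0.0322 mol/L


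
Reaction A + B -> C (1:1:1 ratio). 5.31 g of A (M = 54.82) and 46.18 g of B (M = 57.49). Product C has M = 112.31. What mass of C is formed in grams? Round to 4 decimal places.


Find moles of each reactant; the smaller value is the limiting reagent in a 1:1:1 reaction, so moles_C equals moles of the limiter.
n_A = mass_A / M_A = 5.31 / 54.82 = 0.096862 mol
n_B = mass_B / M_B = 46.18 / 57.49 = 0.80327 mol
Limiting reagent: A (smaller), n_limiting = 0.096862 mol
mass_C = n_limiting * M_C = 0.096862 * 112.31
mass_C = 10.87857122 g, rounded to 4 dp:

10.8786 g


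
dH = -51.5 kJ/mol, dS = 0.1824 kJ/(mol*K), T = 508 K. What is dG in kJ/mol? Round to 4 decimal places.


Gibbs: dG = dH - T*dS (consistent units, dS already in kJ/(mol*K)).
T*dS = 508 * 0.1824 = 92.6592
dG = -51.5 - (92.6592)
dG = -144.1592 kJ/mol, rounded to 4 dp:

-144.1592 kJ/mol


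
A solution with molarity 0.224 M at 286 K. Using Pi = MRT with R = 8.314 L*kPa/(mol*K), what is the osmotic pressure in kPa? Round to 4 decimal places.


Osmotic pressure (van't Hoff): Pi = M*R*T.
RT = 8.314 * 286 = 2377.804
Pi = 0.224 * 2377.804
Pi = 532.628096 kPa, rounded to 4 dp:

532.6281 kPa


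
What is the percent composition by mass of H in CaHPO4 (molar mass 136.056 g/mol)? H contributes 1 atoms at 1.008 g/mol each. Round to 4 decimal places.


pct = 100 * (n_elem * M_elem) / M_total
mass_contribution = 1 * 1.008 = 1.008 g/mol
pct = 100 * 1.008 / 136.056
pct = 0.74087141 %, rounded to 4 dp:

0.7409 %


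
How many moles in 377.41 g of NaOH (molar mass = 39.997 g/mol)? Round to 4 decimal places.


n = mass / M
n = 377.41 / 39.997
n = 9.4359577 mol, rounded to 4 dp:

9.4360 mol


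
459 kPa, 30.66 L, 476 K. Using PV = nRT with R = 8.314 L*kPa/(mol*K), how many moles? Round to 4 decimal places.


PV = nRT, solve for n = PV / (RT).
PV = 459 * 30.66 = 14072.94
RT = 8.314 * 476 = 3957.464
n = 14072.94 / 3957.464
n = 3.55605004 mol, rounded to 4 dp:

3.5561 mol


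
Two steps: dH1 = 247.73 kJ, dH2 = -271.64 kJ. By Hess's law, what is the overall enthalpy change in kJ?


Hess's law: enthalpy is a state function, so add the step enthalpies.
dH_total = dH1 + dH2 = 247.73 + (-271.64)
dH_total = -23.91 kJ:

-23.91 kJ


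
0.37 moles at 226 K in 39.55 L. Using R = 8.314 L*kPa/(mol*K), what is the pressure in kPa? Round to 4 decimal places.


PV = nRT, solve for P = nRT / V.
nRT = 0.37 * 8.314 * 226 = 695.2167
P = 695.2167 / 39.55
P = 17.57817193 kPa, rounded to 4 dp:

17.5782 kPa


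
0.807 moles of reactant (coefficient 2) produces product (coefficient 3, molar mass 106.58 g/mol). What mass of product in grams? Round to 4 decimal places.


Use the coefficient ratio to convert reactant moles to product moles, then multiply by the product's molar mass.
moles_P = moles_R * (coeff_P / coeff_R) = 0.807 * (3/2) = 1.2105
mass_P = moles_P * M_P = 1.2105 * 106.58
mass_P = 129.01509 g, rounded to 4 dp:

129.0151 g


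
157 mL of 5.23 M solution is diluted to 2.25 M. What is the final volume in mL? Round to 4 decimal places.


Dilution: M1*V1 = M2*V2, solve for V2.
V2 = M1*V1 / M2
V2 = 5.23 * 157 / 2.25
V2 = 821.11 / 2.25
V2 = 364.93777778 mL, rounded to 4 dp:

364.9378 mL


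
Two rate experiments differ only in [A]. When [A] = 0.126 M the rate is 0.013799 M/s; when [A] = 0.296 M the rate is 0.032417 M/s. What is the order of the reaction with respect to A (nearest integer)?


Rate is proportional to [A]^n, so rate2/rate1 = ([A]2/[A]1)^n. Take logs to solve for n.
rate2/rate1 = 0.032417 / 0.013799 = 2.3492
[A]2/[A]1 = 0.296 / 0.126 = 2.3492
n = ln(2.3492) / ln(2.3492) = 1.0
Nearest integer order:

1


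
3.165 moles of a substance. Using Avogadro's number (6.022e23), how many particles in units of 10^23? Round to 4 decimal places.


N = n * NA, then divide by 1e23 for the requested units.
N / 1e23 = n * 6.022
N / 1e23 = 3.165 * 6.022
N / 1e23 = 19.05963, rounded to 4 dp:

19.0596


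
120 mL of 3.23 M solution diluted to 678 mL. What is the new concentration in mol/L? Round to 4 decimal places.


Dilution: M1*V1 = M2*V2, solve for M2.
M2 = M1*V1 / V2
M2 = 3.23 * 120 / 678
M2 = 387.6 / 678
M2 = 0.57168142 mol/L, rounded to 4 dp:

0.5717 mol/L


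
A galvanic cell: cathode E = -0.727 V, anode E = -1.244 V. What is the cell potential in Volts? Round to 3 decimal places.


Standard cell potential: E_cell = E_cathode - E_anode.
E_cell = -0.727 - (-1.244)
E_cell = 0.517 V, rounded to 3 dp:

0.517 V


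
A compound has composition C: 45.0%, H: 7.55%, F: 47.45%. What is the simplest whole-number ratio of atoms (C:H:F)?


Assume 100 g of compound, divide each mass% by atomic mass to get moles, then normalize by the smallest to get a raw atom ratio.
Moles per 100 g: C: 45.0/12.011 = 3.7466, H: 7.55/1.008 = 7.4901, F: 47.45/18.998 = 2.4976
Raw ratio (divide by min = 2.4976): C: 1.5, H: 2.999, F: 1.0
Multiply by 2 to clear fractions: C: 3.0 ~= 3, H: 5.998 ~= 6, F: 2.0 ~= 2
Reduce by GCD to get the simplest whole-number ratio:

3:6:2


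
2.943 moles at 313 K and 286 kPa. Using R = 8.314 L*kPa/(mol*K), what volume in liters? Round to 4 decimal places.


PV = nRT, solve for V = nRT / P.
nRT = 2.943 * 8.314 * 313 = 7658.5159
V = 7658.5159 / 286
V = 26.77802762 L, rounded to 4 dp:

26.7780 L


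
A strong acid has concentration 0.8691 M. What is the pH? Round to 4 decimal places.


A strong acid dissociates completely, so [H+] equals the given concentration.
pH = -log10([H+]) = -log10(0.8691)
pH = 0.06093025, rounded to 4 dp:

0.0609


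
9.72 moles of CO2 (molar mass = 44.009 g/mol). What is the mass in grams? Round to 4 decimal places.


mass = n * M
mass = 9.72 * 44.009
mass = 427.76748 g, rounded to 4 dp:

427.7675 g


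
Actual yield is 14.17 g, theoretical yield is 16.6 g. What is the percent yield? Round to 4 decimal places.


% yield = 100 * actual / theoretical
% yield = 100 * 14.17 / 16.6
% yield = 85.36144578 %, rounded to 4 dp:

85.3614 %


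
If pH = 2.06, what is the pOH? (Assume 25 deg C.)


At 25 deg C, pH + pOH = 14.
pOH = 14 - pH = 14 - 2.06
pOH = 11.94:

11.94


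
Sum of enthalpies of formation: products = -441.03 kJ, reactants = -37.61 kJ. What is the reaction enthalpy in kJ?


dH_rxn = sum(dH_f products) - sum(dH_f reactants)
dH_rxn = -441.03 - (-37.61)
dH_rxn = -403.42 kJ:

-403.42 kJ


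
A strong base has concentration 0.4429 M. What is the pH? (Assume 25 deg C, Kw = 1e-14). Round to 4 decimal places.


A strong base dissociates completely, so [OH-] equals the given concentration.
pOH = -log10([OH-]) = -log10(0.4429) = 0.353694
pH = 14 - pOH = 14 - 0.353694
pH = 13.646306, rounded to 4 dp:

13.6463
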